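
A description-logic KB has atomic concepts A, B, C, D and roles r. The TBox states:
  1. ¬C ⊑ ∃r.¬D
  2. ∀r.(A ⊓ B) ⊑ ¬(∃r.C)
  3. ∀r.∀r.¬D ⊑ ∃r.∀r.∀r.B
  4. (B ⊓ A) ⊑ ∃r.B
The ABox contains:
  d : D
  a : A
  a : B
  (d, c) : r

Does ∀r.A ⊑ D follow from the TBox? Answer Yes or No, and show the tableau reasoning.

No

1. ∀r.A ⊑ D  ⇔  (∀r.A ⊓ ¬D) unsat w.r.t. T
   open: L(x₀) ⊇ {C, ¬B, ¬D, ∀r.A, ∃r.(¬A ⊔ ¬B), …} (+ ∃-successors)
2. Hence ∀r.A ⊑ D: not entailed.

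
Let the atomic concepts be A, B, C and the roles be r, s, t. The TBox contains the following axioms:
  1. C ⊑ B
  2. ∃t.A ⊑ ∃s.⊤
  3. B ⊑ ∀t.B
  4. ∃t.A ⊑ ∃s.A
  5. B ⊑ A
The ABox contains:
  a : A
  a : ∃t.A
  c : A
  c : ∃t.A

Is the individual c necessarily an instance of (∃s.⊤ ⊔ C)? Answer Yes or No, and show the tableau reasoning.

Yes

1. c : (∃s.⊤ ⊔ C)?  L(c) = {A, ∃t.A} ∪ {(∀s.⊥ ⊓ ¬C)}
   clash ⊥ at an ∃-successor — c ∈ (∃s.⊤ ⊔ C)
2. Hence c : (∃s.⊤ ⊔ C): entailed.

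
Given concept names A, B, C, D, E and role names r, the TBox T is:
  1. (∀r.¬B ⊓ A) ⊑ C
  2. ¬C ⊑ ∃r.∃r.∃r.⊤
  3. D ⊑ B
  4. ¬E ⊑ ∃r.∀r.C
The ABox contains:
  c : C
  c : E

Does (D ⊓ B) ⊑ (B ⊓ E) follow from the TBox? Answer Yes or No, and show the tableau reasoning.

No

1. (D ⊓ B) ⊑ (B ⊓ E)  ⇔  ((D ⊓ B) ⊓ (¬B ⊔ ¬E)) unsat w.r.t. T
   open: L(x₀) ⊇ {B, C, D, ¬E, ∃r.B, …} (+ ∃-successors)
2. Hence (D ⊓ B) ⊑ (B ⊓ E): not entailed.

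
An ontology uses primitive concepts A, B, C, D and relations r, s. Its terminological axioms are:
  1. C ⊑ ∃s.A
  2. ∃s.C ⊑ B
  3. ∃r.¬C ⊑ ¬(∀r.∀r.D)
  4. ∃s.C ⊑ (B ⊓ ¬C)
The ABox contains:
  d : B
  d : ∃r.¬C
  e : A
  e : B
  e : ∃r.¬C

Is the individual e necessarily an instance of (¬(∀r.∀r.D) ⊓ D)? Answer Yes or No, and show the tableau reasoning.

1. e : (¬(∀r.∀r.D) ⊓ D)?  L(e) = {A, B, ∃r.¬C} ∪ {(∀r.∀r.D ⊔ ¬D)}
   apply at e: ∃r.¬C⊑¬(∀r.∀r.D)
   open: L(e) ⊇ {A, B, ¬C, ¬D, ∀s.¬C, …} (+ ∃-successors) — e ∉ (¬(∀r.∀r.D) ⊓ D) possible
2. Hence e : (¬(∀r.∀r.D) ⊓ D): not entailed.

No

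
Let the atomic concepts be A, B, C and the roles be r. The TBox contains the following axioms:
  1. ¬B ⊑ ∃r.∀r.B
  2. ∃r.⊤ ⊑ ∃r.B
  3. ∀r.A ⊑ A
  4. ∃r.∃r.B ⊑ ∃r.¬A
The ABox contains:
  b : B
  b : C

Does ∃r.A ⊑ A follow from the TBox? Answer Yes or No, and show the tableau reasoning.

1. ∃r.A ⊑ A  ⇔  (∃r.A ⊓ ¬A) unsat w.r.t. T
   open: L(x₀) ⊇ {B, ¬A, ∃r.A, ∃r.B, ∃r.¬A} (+ ∃-successors)
2. Hence ∃r.A ⊑ A: not entailed.

No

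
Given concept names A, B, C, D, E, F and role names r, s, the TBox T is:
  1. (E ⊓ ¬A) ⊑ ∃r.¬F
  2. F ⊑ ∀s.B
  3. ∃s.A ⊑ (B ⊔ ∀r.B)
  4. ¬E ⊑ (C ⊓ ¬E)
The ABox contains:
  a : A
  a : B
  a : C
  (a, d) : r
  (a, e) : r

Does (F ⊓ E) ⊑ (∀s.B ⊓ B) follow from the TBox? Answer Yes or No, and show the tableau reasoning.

1. (F ⊓ E) ⊑ (∀s.B ⊓ B)  ⇔  ((F ⊓ E) ⊓ (∃s.¬B ⊔ ¬B)) unsat w.r.t. T
   apply at x₀: F⊑∀s.B
   open: L(x₀) ⊇ {A, E, F, ¬B, ∀s.B, …}
2. Hence (F ⊓ E) ⊑ (∀s.B ⊓ B): not entailed.

No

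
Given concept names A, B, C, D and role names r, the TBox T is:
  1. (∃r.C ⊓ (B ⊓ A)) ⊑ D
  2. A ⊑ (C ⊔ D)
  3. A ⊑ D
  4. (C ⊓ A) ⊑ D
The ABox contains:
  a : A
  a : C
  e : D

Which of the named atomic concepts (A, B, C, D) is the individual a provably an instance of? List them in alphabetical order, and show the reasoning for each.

{A, C, D}

1. a : A?  L(a) = {A, C} ∪ {¬A}
   clash {A, ¬A} at a — a ∈ A
2. a : B?  L(a) = {A, C} ∪ {¬B}
   apply at a: A⊑(C ⊔ D); A⊑D
   open: L(a) ⊇ {A, C, D, ¬B} — a ∉ B possible
3. a : C?  L(a) = {A, C} ∪ {¬C}
   clash {C, ¬C} at a — a ∈ C
4. a : D?  L(a) = {A, C} ∪ {¬D}
   clash {D, ¬D} at a — a ∈ D
5. Entailed for a: {A, C, D}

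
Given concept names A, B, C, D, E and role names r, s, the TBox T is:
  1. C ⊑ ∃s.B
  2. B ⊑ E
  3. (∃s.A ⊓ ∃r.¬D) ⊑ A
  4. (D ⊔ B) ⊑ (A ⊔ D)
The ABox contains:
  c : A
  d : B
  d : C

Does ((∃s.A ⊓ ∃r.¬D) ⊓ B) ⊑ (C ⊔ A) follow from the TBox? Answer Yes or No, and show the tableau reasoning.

1. ((∃s.A ⊓ ∃r.¬D) ⊓ B) ⊑ (C ⊔ A)  ⇔  (((∃s.A ⊓ ∃r.¬D) ⊓ B) ⊓ (¬C ⊓ ¬A)) unsat w.r.t. T
   all branches close; clash {A, ¬A} at x₀
2. Hence ((∃s.A ⊓ ∃r.¬D) ⊓ B) ⊑ (C ⊔ A): entailed.

Yes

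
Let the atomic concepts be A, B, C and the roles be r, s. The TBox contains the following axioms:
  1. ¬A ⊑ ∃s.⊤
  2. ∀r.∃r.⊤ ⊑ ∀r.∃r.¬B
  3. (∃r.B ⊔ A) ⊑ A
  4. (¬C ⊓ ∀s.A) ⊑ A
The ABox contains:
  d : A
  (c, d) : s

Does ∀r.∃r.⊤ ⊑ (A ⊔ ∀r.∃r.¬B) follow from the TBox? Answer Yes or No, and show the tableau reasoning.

1. ∀r.∃r.⊤ ⊑ (A ⊔ ∀r.∃r.¬B)  ⇔  (∀r.∃r.⊤ ⊓ (¬A ⊓ ∃r.∀r.B)) unsat w.r.t. T
   all branches close; clash {A, ¬A} at x₀
2. Hence ∀r.∃r.⊤ ⊑ (A ⊔ ∀r.∃r.¬B): entailed.

Yes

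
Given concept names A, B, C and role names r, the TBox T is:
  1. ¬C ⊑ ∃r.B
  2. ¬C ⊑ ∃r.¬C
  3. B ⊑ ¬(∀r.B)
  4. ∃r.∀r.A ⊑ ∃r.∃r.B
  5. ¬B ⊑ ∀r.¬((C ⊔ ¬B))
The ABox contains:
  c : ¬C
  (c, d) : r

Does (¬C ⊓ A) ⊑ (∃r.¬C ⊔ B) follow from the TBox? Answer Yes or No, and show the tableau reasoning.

1. (¬C ⊓ A) ⊑ (∃r.¬C ⊔ B)  ⇔  ((¬C ⊓ A) ⊓ (∀r.C ⊓ ¬B)) unsat w.r.t. T
   all branches close; clash {C, ¬C} at an ∃-successor
2. Hence (¬C ⊓ A) ⊑ (∃r.¬C ⊔ B): entailed.

Yes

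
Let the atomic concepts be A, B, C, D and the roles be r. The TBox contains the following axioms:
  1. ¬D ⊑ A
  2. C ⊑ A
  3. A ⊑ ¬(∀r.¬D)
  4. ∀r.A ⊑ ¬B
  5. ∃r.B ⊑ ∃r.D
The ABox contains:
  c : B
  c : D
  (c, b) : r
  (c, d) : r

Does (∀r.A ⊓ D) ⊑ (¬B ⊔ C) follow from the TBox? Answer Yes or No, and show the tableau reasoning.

1. (∀r.A ⊓ D) ⊑ (¬B ⊔ C)  ⇔  ((∀r.A ⊓ D) ⊓ (B ⊓ ¬C)) unsat w.r.t. T
   all branches close; clash {B, ¬B} at x₀
2. Hence (∀r.A ⊓ D) ⊑ (¬B ⊔ C): entailed.

Yes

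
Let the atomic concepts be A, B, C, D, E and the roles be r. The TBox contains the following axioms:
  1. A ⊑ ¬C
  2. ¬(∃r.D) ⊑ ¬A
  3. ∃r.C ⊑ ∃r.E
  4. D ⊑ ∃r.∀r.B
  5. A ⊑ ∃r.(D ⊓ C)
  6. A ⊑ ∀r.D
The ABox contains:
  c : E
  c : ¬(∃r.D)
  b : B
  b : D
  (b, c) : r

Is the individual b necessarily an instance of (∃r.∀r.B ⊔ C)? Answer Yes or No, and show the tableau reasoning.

Yes

1. b : (∃r.∀r.B ⊔ C)?  L(b) = {B, D} ∪ {(∀r.∃r.¬B ⊓ ¬C)}
   clash {B, ¬B} at an ∃-successor — b ∈ (∃r.∀r.B ⊔ C)
2. Hence b : (∃r.∀r.B ⊔ C): entailed.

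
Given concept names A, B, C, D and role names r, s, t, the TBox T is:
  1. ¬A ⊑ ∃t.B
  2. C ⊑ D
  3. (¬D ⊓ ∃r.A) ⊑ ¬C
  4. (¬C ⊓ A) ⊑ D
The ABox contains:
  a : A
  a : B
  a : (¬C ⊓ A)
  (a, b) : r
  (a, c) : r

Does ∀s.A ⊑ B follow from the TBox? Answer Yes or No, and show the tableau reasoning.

No

1. ∀s.A ⊑ B  ⇔  (∀s.A ⊓ ¬B) unsat w.r.t. T
   open: L(x₀) ⊇ {A, D, ¬B, ¬C, ∀s.A}
2. Hence ∀s.A ⊑ B: not entailed.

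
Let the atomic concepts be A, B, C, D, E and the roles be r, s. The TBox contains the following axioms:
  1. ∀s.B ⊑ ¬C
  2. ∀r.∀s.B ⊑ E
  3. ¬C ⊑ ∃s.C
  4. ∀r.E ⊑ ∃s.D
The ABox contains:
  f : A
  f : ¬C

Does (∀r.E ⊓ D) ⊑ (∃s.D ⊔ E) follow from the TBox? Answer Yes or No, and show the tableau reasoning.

Yes

1. (∀r.E ⊓ D) ⊑ (∃s.D ⊔ E)  ⇔  ((∀r.E ⊓ D) ⊓ (∀s.¬D ⊓ ¬E)) unsat w.r.t. T
   all branches close; clash {E, ¬E} at x₀
2. Hence (∀r.E ⊓ D) ⊑ (∃s.D ⊔ E): entailed.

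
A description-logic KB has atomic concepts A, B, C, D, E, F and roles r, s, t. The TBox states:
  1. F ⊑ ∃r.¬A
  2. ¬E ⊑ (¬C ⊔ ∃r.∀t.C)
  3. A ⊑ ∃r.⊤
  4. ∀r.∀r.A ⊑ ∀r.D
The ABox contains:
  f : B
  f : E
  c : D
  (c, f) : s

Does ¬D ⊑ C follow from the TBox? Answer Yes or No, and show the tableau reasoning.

No

1. ¬D ⊑ C  ⇔  (¬D ⊓ ¬C) unsat w.r.t. T
   open: L(x₀) ⊇ {E, ¬A, ¬C, ¬D, ¬F, …} (+ ∃-successors)
2. Hence ¬D ⊑ C: not entailed.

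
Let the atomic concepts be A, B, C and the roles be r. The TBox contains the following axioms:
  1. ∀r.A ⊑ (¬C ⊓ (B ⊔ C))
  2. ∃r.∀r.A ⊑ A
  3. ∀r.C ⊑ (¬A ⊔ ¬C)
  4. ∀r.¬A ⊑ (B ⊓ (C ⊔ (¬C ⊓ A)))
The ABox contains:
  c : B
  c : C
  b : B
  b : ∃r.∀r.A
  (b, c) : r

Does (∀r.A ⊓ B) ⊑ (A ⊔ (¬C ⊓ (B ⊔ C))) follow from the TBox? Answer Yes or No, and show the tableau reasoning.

1. (∀r.A ⊓ B) ⊑ (A ⊔ (¬C ⊓ (B ⊔ C)))  ⇔  ((∀r.A ⊓ B) ⊓ (¬A ⊓ (C ⊔ (¬B ⊓ ¬C)))) unsat w.r.t. T
   all branches close; clash {B, ¬B} at x₀
2. Hence (∀r.A ⊓ B) ⊑ (A ⊔ (¬C ⊓ (B ⊔ C))): entailed.

Yes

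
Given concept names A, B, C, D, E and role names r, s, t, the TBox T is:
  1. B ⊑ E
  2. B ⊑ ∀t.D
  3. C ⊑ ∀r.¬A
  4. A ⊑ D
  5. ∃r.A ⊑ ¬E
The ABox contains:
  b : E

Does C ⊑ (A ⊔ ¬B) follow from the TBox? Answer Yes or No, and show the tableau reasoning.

1. C ⊑ (A ⊔ ¬B)  ⇔  (C ⊓ (¬A ⊓ B)) unsat w.r.t. T
   apply at x₀: B⊑E; B⊑∀t.D; C⊑∀r.¬A
   open: L(x₀) ⊇ {B, C, E, ¬A, ∀r.¬A, …}
2. Hence C ⊑ (A ⊔ ¬B): not entailed.

No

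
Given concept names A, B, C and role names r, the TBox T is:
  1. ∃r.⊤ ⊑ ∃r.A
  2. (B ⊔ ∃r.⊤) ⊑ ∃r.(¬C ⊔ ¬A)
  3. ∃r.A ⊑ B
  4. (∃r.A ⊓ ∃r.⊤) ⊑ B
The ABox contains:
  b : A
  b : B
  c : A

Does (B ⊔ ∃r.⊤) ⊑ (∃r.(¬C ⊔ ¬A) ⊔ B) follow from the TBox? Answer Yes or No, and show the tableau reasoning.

Yes

1. (B ⊔ ∃r.⊤) ⊑ (∃r.(¬C ⊔ ¬A) ⊔ B)  ⇔  ((B ⊔ ∃r.⊤) ⊓ (∀r.(C ⊓ A) ⊓ ¬B)) unsat w.r.t. T
   all branches close; clash {B, ¬B} at x₀
2. Hence (B ⊔ ∃r.⊤) ⊑ (∃r.(¬C ⊔ ¬A) ⊔ B): entailed.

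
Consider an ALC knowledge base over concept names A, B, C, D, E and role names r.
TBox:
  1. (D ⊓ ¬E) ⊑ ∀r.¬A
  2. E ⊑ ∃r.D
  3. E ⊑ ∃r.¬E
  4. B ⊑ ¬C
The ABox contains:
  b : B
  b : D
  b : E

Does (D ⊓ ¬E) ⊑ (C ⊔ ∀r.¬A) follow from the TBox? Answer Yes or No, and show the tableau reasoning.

1. (D ⊓ ¬E) ⊑ (C ⊔ ∀r.¬A)  ⇔  ((D ⊓ ¬E) ⊓ (¬C ⊓ ∃r.A)) unsat w.r.t. T
   all branches close; clash {A, ¬A} at an ∃-successor
2. Hence (D ⊓ ¬E) ⊑ (C ⊔ ∀r.¬A): entailed.

Yes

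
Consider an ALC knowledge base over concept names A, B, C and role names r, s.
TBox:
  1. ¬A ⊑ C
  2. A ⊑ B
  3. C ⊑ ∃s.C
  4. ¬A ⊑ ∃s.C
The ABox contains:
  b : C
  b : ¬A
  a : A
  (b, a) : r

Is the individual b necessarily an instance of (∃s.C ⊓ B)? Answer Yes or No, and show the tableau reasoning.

No

1. b : (∃s.C ⊓ B)?  L(b) = {C, ¬A} ∪ {(∀s.¬C ⊔ ¬B)}
   apply at b: C⊑∃s.C; ¬A⊑∃s.C
   open: L(b) ⊇ {C, ¬A, ¬B, ∃s.C} (+ ∃-successors) — b ∉ (∃s.C ⊓ B) possible
2. Hence b : (∃s.C ⊓ B): not entailed.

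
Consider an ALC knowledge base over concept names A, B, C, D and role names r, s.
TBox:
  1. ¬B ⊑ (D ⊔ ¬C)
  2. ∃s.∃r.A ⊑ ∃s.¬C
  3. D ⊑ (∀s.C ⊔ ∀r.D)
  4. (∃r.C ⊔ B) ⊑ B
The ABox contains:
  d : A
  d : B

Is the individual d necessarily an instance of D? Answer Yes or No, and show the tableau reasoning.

1. d : D?  L(d) = {A, B} ∪ {¬D}
   open: L(d) ⊇ {A, B, ¬D, ∀s.∀r.¬A} — d ∉ D possible
2. Hence d : D: not entailed.

No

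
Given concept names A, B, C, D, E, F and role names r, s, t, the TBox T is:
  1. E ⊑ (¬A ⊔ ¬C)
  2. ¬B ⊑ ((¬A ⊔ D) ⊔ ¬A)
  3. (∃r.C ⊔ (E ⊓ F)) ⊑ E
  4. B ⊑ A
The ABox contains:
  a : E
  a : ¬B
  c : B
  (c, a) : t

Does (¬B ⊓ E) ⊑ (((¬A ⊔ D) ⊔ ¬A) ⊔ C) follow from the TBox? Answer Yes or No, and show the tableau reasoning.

1. (¬B ⊓ E) ⊑ (((¬A ⊔ D) ⊔ ¬A) ⊔ C)  ⇔  ((¬B ⊓ E) ⊓ (((A ⊓ ¬D) ⊓ A) ⊓ ¬C)) unsat w.r.t. T
   all branches close; clash {A, ¬A} at x₀
2. Hence (¬B ⊓ E) ⊑ (((¬A ⊔ D) ⊔ ¬A) ⊔ C): entailed.

Yes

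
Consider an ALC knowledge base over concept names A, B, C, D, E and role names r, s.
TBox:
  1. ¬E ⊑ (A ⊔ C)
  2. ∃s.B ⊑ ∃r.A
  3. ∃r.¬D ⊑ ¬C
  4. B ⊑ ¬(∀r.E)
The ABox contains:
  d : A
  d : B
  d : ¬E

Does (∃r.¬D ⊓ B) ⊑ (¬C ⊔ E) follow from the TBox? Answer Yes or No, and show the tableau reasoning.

1. (∃r.¬D ⊓ B) ⊑ (¬C ⊔ E)  ⇔  ((∃r.¬D ⊓ B) ⊓ (C ⊓ ¬E)) unsat w.r.t. T
   all branches close; clash {C, ¬C} at x₀
2. Hence (∃r.¬D ⊓ B) ⊑ (¬C ⊔ E): entailed.

Yes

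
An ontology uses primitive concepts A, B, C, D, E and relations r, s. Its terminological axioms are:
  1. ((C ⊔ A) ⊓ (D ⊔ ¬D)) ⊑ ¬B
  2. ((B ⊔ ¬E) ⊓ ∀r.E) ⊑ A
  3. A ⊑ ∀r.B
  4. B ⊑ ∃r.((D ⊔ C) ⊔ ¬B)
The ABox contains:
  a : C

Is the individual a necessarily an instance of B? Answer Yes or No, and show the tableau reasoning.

No

1. a : B?  L(a) = {C} ∪ {¬B}
   open: L(a) ⊇ {C, E, ¬A, ¬B} — a ∉ B possible
2. Hence a : B: not entailed.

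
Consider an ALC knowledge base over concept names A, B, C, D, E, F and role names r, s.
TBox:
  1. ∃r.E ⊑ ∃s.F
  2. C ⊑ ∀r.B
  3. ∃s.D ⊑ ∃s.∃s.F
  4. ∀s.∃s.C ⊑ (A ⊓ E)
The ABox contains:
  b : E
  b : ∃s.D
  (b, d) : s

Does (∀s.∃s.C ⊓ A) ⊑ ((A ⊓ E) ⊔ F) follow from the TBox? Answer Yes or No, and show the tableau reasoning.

1. (∀s.∃s.C ⊓ A) ⊑ ((A ⊓ E) ⊔ F)  ⇔  ((∀s.∃s.C ⊓ A) ⊓ ((¬A ⊔ ¬E) ⊓ ¬F)) unsat w.r.t. T
   all branches close; clash {E, ¬E} at x₀
2. Hence (∀s.∃s.C ⊓ A) ⊑ ((A ⊓ E) ⊔ F): entailed.

Yes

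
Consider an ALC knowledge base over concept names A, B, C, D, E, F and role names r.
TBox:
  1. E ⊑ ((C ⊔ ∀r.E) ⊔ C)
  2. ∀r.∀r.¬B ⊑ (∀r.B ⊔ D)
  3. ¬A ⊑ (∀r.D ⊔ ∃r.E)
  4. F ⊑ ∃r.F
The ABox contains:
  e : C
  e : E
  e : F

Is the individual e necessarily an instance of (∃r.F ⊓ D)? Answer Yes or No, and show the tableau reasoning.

1. e : (∃r.F ⊓ D)?  L(e) = {C, E, F} ∪ {(∀r.¬F ⊔ ¬D)}
   apply at e: E⊑((C ⊔ ∀r.E) ⊔ C); F⊑∃r.F
   open: L(e) ⊇ {A, C, E, F, ¬D, …} (+ ∃-successors) — e ∉ (∃r.F ⊓ D) possible
2. Hence e : (∃r.F ⊓ D): not entailed.

No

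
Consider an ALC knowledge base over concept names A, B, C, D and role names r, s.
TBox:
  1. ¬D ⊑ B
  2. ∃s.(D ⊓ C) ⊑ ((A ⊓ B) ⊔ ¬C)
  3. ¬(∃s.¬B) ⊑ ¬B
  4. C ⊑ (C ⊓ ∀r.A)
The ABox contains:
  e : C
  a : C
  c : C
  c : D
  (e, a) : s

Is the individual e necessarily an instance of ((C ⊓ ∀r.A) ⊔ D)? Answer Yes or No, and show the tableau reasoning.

1. e : ((C ⊓ ∀r.A) ⊔ D)?  L(e) = {C} ∪ {((¬C ⊔ ∃r.¬A) ⊓ ¬D)}
   clash {B, ¬B} at e — e ∈ ((C ⊓ ∀r.A) ⊔ D)
2. Hence e : ((C ⊓ ∀r.A) ⊔ D): entailed.

Yes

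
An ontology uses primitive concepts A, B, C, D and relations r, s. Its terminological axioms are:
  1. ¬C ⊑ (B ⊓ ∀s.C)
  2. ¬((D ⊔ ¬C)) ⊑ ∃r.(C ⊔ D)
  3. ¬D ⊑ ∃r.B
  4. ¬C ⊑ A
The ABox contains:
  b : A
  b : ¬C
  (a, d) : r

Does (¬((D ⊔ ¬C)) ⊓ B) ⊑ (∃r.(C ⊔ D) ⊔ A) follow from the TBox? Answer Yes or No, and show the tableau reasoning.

Yes

1. (¬((D ⊔ ¬C)) ⊓ B) ⊑ (∃r.(C ⊔ D) ⊔ A)  ⇔  (((¬D ⊓ C) ⊓ B) ⊓ (∀r.(¬C ⊓ ¬D) ⊓ ¬A)) unsat w.r.t. T
   all branches close; clash {D, ¬D} at an ∃-successor
2. Hence (¬((D ⊔ ¬C)) ⊓ B) ⊑ (∃r.(C ⊔ D) ⊔ A): entailed.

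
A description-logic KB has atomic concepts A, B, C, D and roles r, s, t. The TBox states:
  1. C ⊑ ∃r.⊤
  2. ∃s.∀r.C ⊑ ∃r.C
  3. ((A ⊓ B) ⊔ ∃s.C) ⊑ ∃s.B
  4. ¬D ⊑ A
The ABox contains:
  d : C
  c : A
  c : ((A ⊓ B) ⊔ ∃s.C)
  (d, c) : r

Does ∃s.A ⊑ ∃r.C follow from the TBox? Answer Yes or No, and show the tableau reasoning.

No

1. ∃s.A ⊑ ∃r.C  ⇔  (∃s.A ⊓ ∀r.¬C) unsat w.r.t. T
   open: L(x₀) ⊇ {D, ¬A, ¬C, ∀r.¬C, ∀s.¬C, …} (+ ∃-successors)
2. Hence ∃s.A ⊑ ∃r.C: not entailed.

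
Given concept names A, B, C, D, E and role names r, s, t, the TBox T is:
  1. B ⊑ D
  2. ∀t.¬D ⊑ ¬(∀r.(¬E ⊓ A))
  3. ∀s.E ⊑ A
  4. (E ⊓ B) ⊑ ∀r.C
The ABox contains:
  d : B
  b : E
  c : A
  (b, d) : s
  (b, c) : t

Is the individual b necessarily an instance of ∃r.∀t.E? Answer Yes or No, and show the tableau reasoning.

No

1. b : ∃r.∀t.E?  L(b) = {E} ∪ {∀r.∃t.¬E}
   open: L(b) ⊇ {E, ¬B, ∀r.∃t.¬E, ∃s.¬E, ∃t.D} (+ ∃-successors) — b ∉ ∃r.∀t.E possible
2. Hence b : ∃r.∀t.E: not entailed.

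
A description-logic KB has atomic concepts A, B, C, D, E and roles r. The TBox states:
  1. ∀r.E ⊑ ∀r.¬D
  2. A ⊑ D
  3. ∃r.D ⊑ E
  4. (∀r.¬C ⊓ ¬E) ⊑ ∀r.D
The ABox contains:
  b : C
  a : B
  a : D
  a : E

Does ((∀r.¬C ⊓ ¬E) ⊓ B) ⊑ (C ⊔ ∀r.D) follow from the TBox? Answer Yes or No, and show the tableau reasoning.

Yes

1. ((∀r.¬C ⊓ ¬E) ⊓ B) ⊑ (C ⊔ ∀r.D)  ⇔  (((∀r.¬C ⊓ ¬E) ⊓ B) ⊓ (¬C ⊓ ∃r.¬D)) unsat w.r.t. T
   all branches close; clash {E, ¬E} at x₀
2. Hence ((∀r.¬C ⊓ ¬E) ⊓ B) ⊑ (C ⊔ ∀r.D): entailed.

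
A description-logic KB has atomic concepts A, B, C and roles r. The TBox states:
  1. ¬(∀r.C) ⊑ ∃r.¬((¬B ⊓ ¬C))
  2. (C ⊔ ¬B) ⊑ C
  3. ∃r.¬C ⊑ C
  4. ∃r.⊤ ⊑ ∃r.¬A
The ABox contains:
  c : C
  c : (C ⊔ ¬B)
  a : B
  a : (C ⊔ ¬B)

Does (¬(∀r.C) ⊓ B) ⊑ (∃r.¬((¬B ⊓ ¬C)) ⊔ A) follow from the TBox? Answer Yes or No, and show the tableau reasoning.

Yes

1. (¬(∀r.C) ⊓ B) ⊑ (∃r.¬((¬B ⊓ ¬C)) ⊔ A)  ⇔  ((∃r.¬C ⊓ B) ⊓ (∀r.(¬B ⊓ ¬C) ⊓ ¬A)) unsat w.r.t. T
   all branches close; clash {C, ¬C} at an ∃-successor
2. Hence (¬(∀r.C) ⊓ B) ⊑ (∃r.¬((¬B ⊓ ¬C)) ⊔ A): entailed.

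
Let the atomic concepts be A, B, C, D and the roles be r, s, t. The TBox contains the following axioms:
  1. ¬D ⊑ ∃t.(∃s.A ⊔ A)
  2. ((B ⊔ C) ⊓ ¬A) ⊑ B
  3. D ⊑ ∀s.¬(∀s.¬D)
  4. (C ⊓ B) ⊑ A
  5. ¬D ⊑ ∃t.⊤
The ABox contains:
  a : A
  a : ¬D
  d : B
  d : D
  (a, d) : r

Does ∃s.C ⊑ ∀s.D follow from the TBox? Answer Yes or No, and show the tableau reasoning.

1. ∃s.C ⊑ ∀s.D  ⇔  (∃s.C ⊓ ∃s.¬D) unsat w.r.t. T
   open: L(x₀) ⊇ {D, ¬B, ¬C, ∀s.∃s.D, ∃s.C, …} (+ ∃-successors)
2. Hence ∃s.C ⊑ ∀s.D: not entailed.

No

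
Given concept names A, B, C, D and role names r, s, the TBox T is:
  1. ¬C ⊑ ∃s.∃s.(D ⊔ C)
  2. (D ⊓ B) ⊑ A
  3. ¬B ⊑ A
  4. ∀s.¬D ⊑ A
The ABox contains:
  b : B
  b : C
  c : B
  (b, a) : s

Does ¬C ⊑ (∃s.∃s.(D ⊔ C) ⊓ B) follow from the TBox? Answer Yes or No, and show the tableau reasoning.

1. ¬C ⊑ (∃s.∃s.(D ⊔ C) ⊓ B)  ⇔  (¬C ⊓ (∀s.∀s.(¬D ⊓ ¬C) ⊔ ¬B)) unsat w.r.t. T
   apply at x₀: ¬C⊑∃s.∃s.(D ⊔ C)
   open: L(x₀) ⊇ {A, ¬B, ¬C, ∃s.∃s.(D ⊔ C)} (+ ∃-successors)
2. Hence ¬C ⊑ (∃s.∃s.(D ⊔ C) ⊓ B): not entailed.

No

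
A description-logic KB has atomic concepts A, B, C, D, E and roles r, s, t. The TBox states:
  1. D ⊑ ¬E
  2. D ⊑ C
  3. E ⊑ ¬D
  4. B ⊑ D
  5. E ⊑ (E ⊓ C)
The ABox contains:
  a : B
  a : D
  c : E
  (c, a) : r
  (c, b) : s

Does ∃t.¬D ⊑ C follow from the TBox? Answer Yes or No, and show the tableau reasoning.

No

1. ∃t.¬D ⊑ C  ⇔  (∃t.¬D ⊓ ¬C) unsat w.r.t. T
   open: L(x₀) ⊇ {¬B, ¬C, ¬D, ¬E, ∃t.¬D} (+ ∃-successors)
2. Hence ∃t.¬D ⊑ C: not entailed.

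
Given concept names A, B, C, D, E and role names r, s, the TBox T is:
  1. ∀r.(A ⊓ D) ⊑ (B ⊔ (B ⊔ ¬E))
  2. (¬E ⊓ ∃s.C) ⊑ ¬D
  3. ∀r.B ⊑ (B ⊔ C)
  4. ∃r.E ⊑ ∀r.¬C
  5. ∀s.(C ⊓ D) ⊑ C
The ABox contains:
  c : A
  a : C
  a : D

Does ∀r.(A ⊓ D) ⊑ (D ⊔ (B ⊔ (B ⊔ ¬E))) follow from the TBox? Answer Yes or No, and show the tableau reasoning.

1. ∀r.(A ⊓ D) ⊑ (D ⊔ (B ⊔ (B ⊔ ¬E)))  ⇔  (∀r.(A ⊓ D) ⊓ (¬D ⊓ (¬B ⊓ (¬B ⊓ E)))) unsat w.r.t. T
   all branches close; clash {E, ¬E} at x₀
2. Hence ∀r.(A ⊓ D) ⊑ (D ⊔ (B ⊔ (B ⊔ ¬E))): entailed.

Yes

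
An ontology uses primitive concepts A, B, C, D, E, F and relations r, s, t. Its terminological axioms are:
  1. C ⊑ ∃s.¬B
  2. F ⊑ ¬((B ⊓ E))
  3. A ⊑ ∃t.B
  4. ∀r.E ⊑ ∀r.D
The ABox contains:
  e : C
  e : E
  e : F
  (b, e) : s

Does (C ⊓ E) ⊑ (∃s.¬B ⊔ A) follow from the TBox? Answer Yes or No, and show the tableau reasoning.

1. (C ⊓ E) ⊑ (∃s.¬B ⊔ A)  ⇔  ((C ⊓ E) ⊓ (∀s.B ⊓ ¬A)) unsat w.r.t. T
   all branches close; clash {E, ¬E} at x₀
2. Hence (C ⊓ E) ⊑ (∃s.¬B ⊔ A): entailed.

Yes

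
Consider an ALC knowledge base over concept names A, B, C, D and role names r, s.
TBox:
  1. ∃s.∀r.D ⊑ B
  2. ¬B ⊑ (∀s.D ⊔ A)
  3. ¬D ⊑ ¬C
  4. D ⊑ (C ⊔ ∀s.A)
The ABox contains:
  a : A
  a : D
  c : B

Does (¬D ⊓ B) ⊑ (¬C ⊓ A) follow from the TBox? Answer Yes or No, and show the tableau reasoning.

1. (¬D ⊓ B) ⊑ (¬C ⊓ A)  ⇔  ((¬D ⊓ B) ⊓ (C ⊔ ¬A)) unsat w.r.t. T
   apply at x₀: ¬D⊑¬C
   open: L(x₀) ⊇ {B, ¬A, ¬C, ¬D}
2. Hence (¬D ⊓ B) ⊑ (¬C ⊓ A): not entailed.

No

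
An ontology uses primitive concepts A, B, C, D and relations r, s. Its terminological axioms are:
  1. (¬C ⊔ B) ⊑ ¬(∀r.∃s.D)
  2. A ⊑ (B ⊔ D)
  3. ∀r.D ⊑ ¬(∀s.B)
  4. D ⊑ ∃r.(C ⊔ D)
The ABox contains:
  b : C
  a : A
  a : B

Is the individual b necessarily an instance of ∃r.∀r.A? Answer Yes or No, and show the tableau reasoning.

1. b : ∃r.∀r.A?  L(b) = {C} ∪ {∀r.∃r.¬A}
   open: L(b) ⊇ {C, ¬A, ¬B, ¬D, ∀r.∃r.¬A, …} (+ ∃-successors) — b ∉ ∃r.∀r.A possible
2. Hence b : ∃r.∀r.A: not entailed.

No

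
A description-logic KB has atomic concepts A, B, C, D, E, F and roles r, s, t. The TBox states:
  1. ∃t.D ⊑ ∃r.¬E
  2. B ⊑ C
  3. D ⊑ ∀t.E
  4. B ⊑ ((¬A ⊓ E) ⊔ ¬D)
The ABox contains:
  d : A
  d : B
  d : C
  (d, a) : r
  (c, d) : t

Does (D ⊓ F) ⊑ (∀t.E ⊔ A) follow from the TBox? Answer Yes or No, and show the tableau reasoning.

1. (D ⊓ F) ⊑ (∀t.E ⊔ A)  ⇔  ((D ⊓ F) ⊓ (∃t.¬E ⊓ ¬A)) unsat w.r.t. T
   all branches close; clash {D, ¬D} at x₀
2. Hence (D ⊓ F) ⊑ (∀t.E ⊔ A): entailed.

Yes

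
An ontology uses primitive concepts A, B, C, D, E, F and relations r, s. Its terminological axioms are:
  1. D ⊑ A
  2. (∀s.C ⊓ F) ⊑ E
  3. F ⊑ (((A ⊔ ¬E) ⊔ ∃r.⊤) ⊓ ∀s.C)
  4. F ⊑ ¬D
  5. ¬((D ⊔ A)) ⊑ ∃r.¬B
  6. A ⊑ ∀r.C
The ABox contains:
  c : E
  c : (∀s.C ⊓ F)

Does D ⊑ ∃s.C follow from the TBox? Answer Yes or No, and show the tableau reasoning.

No

1. D ⊑ ∃s.C  ⇔  (D ⊓ ∀s.¬C) unsat w.r.t. T
   apply at x₀: D⊑A
   open: L(x₀) ⊇ {A, D, ¬F, ∀r.C, ∀s.¬C}
2. Hence D ⊑ ∃s.C: not entailed.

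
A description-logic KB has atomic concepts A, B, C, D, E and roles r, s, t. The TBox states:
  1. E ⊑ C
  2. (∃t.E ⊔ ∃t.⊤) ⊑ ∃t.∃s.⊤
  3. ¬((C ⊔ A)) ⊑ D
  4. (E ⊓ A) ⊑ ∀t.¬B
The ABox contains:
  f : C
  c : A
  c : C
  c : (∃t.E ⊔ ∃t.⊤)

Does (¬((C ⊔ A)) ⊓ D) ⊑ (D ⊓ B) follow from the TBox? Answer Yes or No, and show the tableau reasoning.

1. (¬((C ⊔ A)) ⊓ D) ⊑ (D ⊓ B)  ⇔  (((¬C ⊓ ¬A) ⊓ D) ⊓ (¬D ⊔ ¬B)) unsat w.r.t. T
   open: L(x₀) ⊇ {D, ¬A, ¬B, ¬C, ¬E, …}
2. Hence (¬((C ⊔ A)) ⊓ D) ⊑ (D ⊓ B): not entailed.

No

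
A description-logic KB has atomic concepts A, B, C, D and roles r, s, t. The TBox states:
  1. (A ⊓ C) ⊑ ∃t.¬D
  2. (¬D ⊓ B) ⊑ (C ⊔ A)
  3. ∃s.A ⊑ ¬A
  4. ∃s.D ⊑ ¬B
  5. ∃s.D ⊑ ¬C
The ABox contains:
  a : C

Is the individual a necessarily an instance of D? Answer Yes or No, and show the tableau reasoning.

No

1. a : D?  L(a) = {C} ∪ {¬D}
   open: L(a) ⊇ {C, ¬A, ¬B, ¬D, ∀s.¬D} — a ∉ D possible
2. Hence a : D: not entailed.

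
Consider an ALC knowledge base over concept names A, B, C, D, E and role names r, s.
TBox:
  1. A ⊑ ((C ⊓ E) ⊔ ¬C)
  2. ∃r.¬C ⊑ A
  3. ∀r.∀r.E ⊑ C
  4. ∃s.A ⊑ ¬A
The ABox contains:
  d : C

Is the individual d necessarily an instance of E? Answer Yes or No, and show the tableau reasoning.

1. d : E?  L(d) = {C} ∪ {¬E}
   open: L(d) ⊇ {C, ¬A, ¬E, ∀r.C} — d ∉ E possible
2. Hence d : E: not entailed.

No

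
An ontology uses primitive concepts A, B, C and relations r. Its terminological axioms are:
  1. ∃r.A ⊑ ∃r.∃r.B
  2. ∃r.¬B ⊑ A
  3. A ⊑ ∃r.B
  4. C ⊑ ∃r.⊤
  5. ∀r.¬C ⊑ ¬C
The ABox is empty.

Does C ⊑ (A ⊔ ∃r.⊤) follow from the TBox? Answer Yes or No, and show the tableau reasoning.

Yes

1. C ⊑ (A ⊔ ∃r.⊤)  ⇔  (C ⊓ (¬A ⊓ ∀r.⊥)) unsat w.r.t. T
   all branches close; clash {A, ¬A} at x₀
2. Hence C ⊑ (A ⊔ ∃r.⊤): entailed.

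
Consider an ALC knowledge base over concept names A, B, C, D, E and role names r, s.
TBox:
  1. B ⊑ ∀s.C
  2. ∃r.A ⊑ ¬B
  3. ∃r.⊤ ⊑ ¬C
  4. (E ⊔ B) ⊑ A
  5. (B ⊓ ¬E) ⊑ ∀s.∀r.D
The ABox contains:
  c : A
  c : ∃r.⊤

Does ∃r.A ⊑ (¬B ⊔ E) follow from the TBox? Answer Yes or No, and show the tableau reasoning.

1. ∃r.A ⊑ (¬B ⊔ E)  ⇔  (∃r.A ⊓ (B ⊓ ¬E)) unsat w.r.t. T
   all branches close; clash {B, ¬B} at x₀
2. Hence ∃r.A ⊑ (¬B ⊔ E): entailed.

Yes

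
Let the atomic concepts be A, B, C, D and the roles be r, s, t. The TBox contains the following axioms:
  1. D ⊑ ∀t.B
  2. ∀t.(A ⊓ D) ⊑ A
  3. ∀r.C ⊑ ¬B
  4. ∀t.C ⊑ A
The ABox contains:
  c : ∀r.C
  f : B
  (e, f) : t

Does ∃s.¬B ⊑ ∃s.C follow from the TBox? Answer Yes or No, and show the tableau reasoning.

No

1. ∃s.¬B ⊑ ∃s.C  ⇔  (∃s.¬B ⊓ ∀s.¬C) unsat w.r.t. T
   open: L(x₀) ⊇ {¬D, ∀s.¬C, ∃r.¬C, ∃s.¬B, ∃t.(¬A ⊔ ¬D), …} (+ ∃-successors)
2. Hence ∃s.¬B ⊑ ∃s.C: not entailed.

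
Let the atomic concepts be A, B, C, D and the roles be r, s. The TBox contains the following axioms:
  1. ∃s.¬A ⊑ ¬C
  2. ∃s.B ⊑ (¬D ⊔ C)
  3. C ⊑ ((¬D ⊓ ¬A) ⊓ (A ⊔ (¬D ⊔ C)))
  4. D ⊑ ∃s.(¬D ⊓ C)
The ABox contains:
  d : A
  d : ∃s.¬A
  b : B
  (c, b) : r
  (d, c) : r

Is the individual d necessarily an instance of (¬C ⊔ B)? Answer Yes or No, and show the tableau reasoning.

1. d : (¬C ⊔ B)?  L(d) = {A, ∃s.¬A} ∪ {(C ⊓ ¬B)}
   clash {C, ¬C} at d — d ∈ (¬C ⊔ B)
2. Hence d : (¬C ⊔ B): entailed.

Yes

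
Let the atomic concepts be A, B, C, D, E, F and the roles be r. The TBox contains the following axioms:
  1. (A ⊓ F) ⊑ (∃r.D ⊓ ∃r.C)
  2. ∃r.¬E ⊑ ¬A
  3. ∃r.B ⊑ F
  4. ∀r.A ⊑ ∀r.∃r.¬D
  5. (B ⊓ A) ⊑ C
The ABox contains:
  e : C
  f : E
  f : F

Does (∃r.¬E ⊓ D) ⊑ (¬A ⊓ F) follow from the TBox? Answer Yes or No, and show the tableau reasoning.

No

1. (∃r.¬E ⊓ D) ⊑ (¬A ⊓ F)  ⇔  ((∃r.¬E ⊓ D) ⊓ (A ⊔ ¬F)) unsat w.r.t. T
   apply at x₀: ∃r.¬E⊑¬A
   open: L(x₀) ⊇ {D, ¬A, ¬F, ∀r.¬B, ∃r.¬A, …} (+ ∃-successors)
2. Hence (∃r.¬E ⊓ D) ⊑ (¬A ⊓ F): not entailed.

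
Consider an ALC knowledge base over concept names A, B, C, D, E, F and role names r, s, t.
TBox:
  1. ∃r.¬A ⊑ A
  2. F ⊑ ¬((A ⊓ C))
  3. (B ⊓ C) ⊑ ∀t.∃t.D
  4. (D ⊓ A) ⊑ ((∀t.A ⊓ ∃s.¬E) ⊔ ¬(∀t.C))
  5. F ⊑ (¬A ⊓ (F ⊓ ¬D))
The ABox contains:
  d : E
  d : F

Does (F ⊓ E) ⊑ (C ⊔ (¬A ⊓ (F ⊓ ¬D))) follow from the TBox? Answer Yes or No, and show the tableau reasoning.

1. (F ⊓ E) ⊑ (C ⊔ (¬A ⊓ (F ⊓ ¬D)))  ⇔  ((F ⊓ E) ⊓ (¬C ⊓ (A ⊔ (¬F ⊔ D)))) unsat w.r.t. T
   all branches close; clash {A, ¬A} at x₀
2. Hence (F ⊓ E) ⊑ (C ⊔ (¬A ⊓ (F ⊓ ¬D))): entailed.

Yes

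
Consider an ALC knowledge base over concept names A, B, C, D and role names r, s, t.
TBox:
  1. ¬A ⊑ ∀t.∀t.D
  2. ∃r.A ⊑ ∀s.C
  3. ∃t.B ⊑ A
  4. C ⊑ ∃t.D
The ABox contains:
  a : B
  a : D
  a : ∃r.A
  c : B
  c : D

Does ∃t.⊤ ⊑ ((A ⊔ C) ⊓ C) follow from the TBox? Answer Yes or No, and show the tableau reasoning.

No

1. ∃t.⊤ ⊑ ((A ⊔ C) ⊓ C)  ⇔  (∃t.⊤ ⊓ ((¬A ⊓ ¬C) ⊔ ¬C)) unsat w.r.t. T
   open: L(x₀) ⊇ {A, ¬C, ∀r.¬A, ∃t.⊤} (+ ∃-successors)
2. Hence ∃t.⊤ ⊑ ((A ⊔ C) ⊓ C): not entailed.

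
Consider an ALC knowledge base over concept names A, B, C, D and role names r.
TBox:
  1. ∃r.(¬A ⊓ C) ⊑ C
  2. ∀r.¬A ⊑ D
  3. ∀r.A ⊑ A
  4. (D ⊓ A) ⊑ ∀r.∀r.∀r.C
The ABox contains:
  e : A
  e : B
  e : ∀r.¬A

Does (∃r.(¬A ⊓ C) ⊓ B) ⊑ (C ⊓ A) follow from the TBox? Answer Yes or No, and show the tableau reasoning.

No

1. (∃r.(¬A ⊓ C) ⊓ B) ⊑ (C ⊓ A)  ⇔  ((∃r.(¬A ⊓ C) ⊓ B) ⊓ (¬C ⊔ ¬A)) unsat w.r.t. T
   apply at x₀: ∃r.(¬A ⊓ C)⊑C
   open: L(x₀) ⊇ {B, C, ¬A, ∃r.(¬A ⊓ C), ∃r.A, …} (+ ∃-successors)
2. Hence (∃r.(¬A ⊓ C) ⊓ B) ⊑ (C ⊓ A): not entailed.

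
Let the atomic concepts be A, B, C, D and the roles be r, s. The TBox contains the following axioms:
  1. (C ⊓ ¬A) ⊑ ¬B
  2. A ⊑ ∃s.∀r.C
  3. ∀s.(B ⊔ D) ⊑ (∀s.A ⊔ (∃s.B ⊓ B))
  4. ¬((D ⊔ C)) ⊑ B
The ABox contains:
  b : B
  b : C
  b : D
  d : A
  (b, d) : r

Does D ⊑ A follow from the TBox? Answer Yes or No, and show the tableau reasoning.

1. D ⊑ A  ⇔  (D ⊓ ¬A) unsat w.r.t. T
   open: L(x₀) ⊇ {D, ¬A, ¬C, ∃s.(¬B ⊓ ¬D)} (+ ∃-successors)
2. Hence D ⊑ A: not entailed.

No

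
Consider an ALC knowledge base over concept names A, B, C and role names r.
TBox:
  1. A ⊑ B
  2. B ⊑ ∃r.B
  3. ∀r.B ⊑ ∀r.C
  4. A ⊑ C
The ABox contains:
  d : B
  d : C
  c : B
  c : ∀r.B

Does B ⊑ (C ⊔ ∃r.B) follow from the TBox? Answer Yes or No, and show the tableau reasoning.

Yes

1. B ⊑ (C ⊔ ∃r.B)  ⇔  (B ⊓ (¬C ⊓ ∀r.¬B)) unsat w.r.t. T
   all branches close; clash {C, ¬C} at x₀
2. Hence B ⊑ (C ⊔ ∃r.B): entailed.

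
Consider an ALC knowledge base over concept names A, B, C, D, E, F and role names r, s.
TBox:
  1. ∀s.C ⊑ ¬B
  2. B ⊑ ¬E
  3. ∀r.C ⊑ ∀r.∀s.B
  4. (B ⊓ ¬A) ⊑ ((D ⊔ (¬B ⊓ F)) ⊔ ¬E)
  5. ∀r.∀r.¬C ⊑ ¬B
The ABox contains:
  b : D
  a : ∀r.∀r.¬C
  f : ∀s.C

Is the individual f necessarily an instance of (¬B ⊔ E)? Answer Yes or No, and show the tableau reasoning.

1. f : (¬B ⊔ E)?  L(f) = {∀s.C} ∪ {(B ⊓ ¬E)}
   clash {B, ¬B} at f — f ∈ (¬B ⊔ E)
2. Hence f : (¬B ⊔ E): entailed.

Yes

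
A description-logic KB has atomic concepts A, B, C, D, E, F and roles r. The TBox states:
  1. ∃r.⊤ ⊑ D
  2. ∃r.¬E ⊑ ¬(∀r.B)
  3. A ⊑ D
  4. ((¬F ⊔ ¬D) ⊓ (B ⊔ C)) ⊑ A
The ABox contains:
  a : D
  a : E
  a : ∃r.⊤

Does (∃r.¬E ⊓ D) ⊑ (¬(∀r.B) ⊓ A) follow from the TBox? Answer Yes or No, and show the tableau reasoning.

No

1. (∃r.¬E ⊓ D) ⊑ (¬(∀r.B) ⊓ A)  ⇔  ((∃r.¬E ⊓ D) ⊓ (∀r.B ⊔ ¬A)) unsat w.r.t. T
   apply at x₀: ∃r.¬E⊑¬(∀r.B)
   open: L(x₀) ⊇ {D, F, ¬A, ∃r.¬B, ∃r.¬E} (+ ∃-successors)
2. Hence (∃r.¬E ⊓ D) ⊑ (¬(∀r.B) ⊓ A): not entailed.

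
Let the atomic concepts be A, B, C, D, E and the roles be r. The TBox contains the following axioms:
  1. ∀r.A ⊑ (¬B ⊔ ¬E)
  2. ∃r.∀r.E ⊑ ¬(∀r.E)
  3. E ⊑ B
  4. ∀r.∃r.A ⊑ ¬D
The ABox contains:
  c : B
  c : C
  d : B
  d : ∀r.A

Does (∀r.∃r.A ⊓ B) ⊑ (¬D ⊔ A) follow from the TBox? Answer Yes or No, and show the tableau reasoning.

1. (∀r.∃r.A ⊓ B) ⊑ (¬D ⊔ A)  ⇔  ((∀r.∃r.A ⊓ B) ⊓ (D ⊓ ¬A)) unsat w.r.t. T
   all branches close; clash {D, ¬D} at x₀
2. Hence (∀r.∃r.A ⊓ B) ⊑ (¬D ⊔ A): entailed.

Yes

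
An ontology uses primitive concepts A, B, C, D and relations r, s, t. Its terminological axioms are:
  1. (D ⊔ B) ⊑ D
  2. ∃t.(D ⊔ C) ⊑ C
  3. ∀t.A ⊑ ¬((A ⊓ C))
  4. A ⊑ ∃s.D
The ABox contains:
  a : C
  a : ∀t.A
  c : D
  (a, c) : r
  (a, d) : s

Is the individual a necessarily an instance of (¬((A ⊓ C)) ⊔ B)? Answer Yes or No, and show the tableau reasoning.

1. a : (¬((A ⊓ C)) ⊔ B)?  L(a) = {C, ∀t.A} ∪ {((A ⊓ C) ⊓ ¬B)}
   clash {C, ¬C} at a — a ∈ (¬((A ⊓ C)) ⊔ B)
2. Hence a : (¬((A ⊓ C)) ⊔ B): entailed.

Yes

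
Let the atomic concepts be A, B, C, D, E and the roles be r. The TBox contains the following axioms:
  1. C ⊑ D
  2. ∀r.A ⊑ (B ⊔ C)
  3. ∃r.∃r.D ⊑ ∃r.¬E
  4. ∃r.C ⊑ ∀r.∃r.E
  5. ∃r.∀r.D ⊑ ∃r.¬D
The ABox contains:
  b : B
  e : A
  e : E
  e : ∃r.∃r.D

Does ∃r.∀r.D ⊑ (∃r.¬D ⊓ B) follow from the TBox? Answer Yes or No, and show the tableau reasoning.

No

1. ∃r.∀r.D ⊑ (∃r.¬D ⊓ B)  ⇔  (∃r.∀r.D ⊓ (∀r.D ⊔ ¬B)) unsat w.r.t. T
   apply at x₀: ∃r.∀r.D⊑∃r.¬D
   open: L(x₀) ⊇ {¬B, ¬C, ∀r.¬C, ∀r.∀r.¬D, ∃r.¬A, …} (+ ∃-successors)
2. Hence ∃r.∀r.D ⊑ (∃r.¬D ⊓ B): not entailed.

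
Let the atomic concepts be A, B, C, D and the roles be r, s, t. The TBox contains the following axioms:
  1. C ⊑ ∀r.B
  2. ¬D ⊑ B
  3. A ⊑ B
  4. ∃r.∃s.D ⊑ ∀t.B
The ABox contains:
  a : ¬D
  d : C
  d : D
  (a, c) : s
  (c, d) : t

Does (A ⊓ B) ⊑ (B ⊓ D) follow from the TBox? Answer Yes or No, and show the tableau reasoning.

1. (A ⊓ B) ⊑ (B ⊓ D)  ⇔  ((A ⊓ B) ⊓ (¬B ⊔ ¬D)) unsat w.r.t. T
   open: L(x₀) ⊇ {A, B, ¬C, ¬D, ∀r.∀s.¬D}
2. Hence (A ⊓ B) ⊑ (B ⊓ D): not entailed.

No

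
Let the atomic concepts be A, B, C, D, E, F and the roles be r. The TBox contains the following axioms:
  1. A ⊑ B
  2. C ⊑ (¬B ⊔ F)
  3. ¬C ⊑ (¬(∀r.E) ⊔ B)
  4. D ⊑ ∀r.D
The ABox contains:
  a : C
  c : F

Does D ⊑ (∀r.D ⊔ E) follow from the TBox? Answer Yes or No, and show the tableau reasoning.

Yes

1. D ⊑ (∀r.D ⊔ E)  ⇔  (D ⊓ (∃r.¬D ⊓ ¬E)) unsat w.r.t. T
   all branches close; clash {D, ¬D} at an ∃-successor
2. Hence D ⊑ (∀r.D ⊔ E): entailed.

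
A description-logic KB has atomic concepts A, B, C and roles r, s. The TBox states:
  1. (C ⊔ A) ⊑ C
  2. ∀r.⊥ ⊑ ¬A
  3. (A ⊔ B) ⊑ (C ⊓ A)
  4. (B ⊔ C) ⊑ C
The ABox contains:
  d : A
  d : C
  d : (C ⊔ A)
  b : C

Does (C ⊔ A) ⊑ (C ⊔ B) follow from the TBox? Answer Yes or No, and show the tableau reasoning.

1. (C ⊔ A) ⊑ (C ⊔ B)  ⇔  ((C ⊔ A) ⊓ (¬C ⊓ ¬B)) unsat w.r.t. T
   all branches close; clash {A, ¬A} at x₀
2. Hence (C ⊔ A) ⊑ (C ⊔ B): entailed.

Yes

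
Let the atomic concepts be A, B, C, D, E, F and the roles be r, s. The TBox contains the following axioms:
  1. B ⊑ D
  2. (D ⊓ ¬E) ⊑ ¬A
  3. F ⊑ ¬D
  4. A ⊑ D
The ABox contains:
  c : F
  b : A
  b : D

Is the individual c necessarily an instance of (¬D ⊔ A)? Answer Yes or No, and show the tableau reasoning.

1. c : (¬D ⊔ A)?  L(c) = {F} ∪ {(D ⊓ ¬A)}
   clash {D, ¬D} at c — c ∈ (¬D ⊔ A)
2. Hence c : (¬D ⊔ A): entailed.

Yes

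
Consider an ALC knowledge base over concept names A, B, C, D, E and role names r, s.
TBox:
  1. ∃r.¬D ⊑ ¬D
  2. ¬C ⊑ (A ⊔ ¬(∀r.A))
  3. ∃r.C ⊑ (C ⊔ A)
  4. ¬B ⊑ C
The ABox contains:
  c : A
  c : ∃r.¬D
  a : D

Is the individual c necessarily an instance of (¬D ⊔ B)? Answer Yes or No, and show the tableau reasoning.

1. c : (¬D ⊔ B)?  L(c) = {A, ∃r.¬D} ∪ {(D ⊓ ¬B)}
   clash {D, ¬D} at c — c ∈ (¬D ⊔ B)
2. Hence c : (¬D ⊔ B): entailed.

Yes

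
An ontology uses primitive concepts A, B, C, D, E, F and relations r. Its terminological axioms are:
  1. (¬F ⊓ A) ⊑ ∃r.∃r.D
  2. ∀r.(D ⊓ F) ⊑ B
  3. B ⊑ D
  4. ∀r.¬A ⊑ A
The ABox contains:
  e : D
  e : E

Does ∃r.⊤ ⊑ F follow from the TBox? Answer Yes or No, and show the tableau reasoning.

1. ∃r.⊤ ⊑ F  ⇔  (∃r.⊤ ⊓ ¬F) unsat w.r.t. T
   open: L(x₀) ⊇ {¬A, ¬B, ¬F, ∃r.(¬D ⊔ ¬F), ∃r.A, …} (+ ∃-successors)
2. Hence ∃r.⊤ ⊑ F: not entailed.

No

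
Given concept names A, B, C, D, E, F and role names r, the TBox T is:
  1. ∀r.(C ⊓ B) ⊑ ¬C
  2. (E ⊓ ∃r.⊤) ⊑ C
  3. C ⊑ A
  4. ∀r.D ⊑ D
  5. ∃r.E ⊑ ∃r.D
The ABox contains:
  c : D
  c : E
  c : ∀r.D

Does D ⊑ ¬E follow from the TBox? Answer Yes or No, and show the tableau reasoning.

No

1. D ⊑ ¬E  ⇔  (D ⊓ E) unsat w.r.t. T
   open: L(x₀) ⊇ {D, E, ¬C, ∀r.¬E, ∀r.⊥}
2. Hence D ⊑ ¬E: not entailed.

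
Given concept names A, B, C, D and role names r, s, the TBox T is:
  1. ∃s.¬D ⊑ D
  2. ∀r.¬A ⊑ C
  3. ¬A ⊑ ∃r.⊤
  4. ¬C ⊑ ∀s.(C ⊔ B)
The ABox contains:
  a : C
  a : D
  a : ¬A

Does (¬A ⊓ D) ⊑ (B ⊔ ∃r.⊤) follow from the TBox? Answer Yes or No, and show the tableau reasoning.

1. (¬A ⊓ D) ⊑ (B ⊔ ∃r.⊤)  ⇔  ((¬A ⊓ D) ⊓ (¬B ⊓ ∀r.⊥)) unsat w.r.t. T
   all branches close; clash ⊥ at an ∃-successor
2. Hence (¬A ⊓ D) ⊑ (B ⊔ ∃r.⊤): entailed.

Yes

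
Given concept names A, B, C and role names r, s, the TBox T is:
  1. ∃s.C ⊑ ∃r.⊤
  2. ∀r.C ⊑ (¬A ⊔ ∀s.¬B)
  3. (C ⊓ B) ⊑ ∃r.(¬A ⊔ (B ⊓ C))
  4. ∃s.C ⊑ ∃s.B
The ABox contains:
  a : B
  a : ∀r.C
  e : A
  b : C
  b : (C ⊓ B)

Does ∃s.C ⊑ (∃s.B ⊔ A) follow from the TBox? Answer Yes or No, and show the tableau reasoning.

Yes

1. ∃s.C ⊑ (∃s.B ⊔ A)  ⇔  (∃s.C ⊓ (∀s.¬B ⊓ ¬A)) unsat w.r.t. T
   all branches close; clash {B, ¬B} at an ∃-successor
2. Hence ∃s.C ⊑ (∃s.B ⊔ A): entailed.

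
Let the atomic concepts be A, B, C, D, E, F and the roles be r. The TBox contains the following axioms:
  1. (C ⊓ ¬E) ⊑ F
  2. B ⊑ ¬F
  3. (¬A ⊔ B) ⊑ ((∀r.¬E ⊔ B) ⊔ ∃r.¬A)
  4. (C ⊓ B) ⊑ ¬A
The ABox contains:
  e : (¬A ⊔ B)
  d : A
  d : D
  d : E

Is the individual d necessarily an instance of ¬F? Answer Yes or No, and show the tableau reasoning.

1. d : ¬F?  L(d) = {A, D, E} ∪ {F}
   open: L(d) ⊇ {A, D, E, F, ¬B} — d ∉ ¬F possible
2. Hence d : ¬F: not entailed.

No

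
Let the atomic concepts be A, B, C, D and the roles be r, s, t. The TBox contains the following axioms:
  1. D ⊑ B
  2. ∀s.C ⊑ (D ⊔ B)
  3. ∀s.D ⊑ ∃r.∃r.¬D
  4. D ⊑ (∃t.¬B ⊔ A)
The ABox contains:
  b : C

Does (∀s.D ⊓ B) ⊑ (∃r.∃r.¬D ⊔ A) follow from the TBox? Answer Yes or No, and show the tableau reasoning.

Yes

1. (∀s.D ⊓ B) ⊑ (∃r.∃r.¬D ⊔ A)  ⇔  ((∀s.D ⊓ B) ⊓ (∀r.∀r.D ⊓ ¬A)) unsat w.r.t. T
   all branches close; clash {A, ¬A} at x₀
2. Hence (∀s.D ⊓ B) ⊑ (∃r.∃r.¬D ⊔ A): entailed.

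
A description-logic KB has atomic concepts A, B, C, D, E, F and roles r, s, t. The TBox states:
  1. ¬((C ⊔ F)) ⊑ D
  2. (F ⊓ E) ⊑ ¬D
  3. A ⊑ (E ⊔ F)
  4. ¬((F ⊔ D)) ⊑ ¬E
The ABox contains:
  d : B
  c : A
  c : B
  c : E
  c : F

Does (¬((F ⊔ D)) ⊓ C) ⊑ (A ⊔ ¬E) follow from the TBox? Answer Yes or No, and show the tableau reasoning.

1. (¬((F ⊔ D)) ⊓ C) ⊑ (A ⊔ ¬E)  ⇔  (((¬F ⊓ ¬D) ⊓ C) ⊓ (¬A ⊓ E)) unsat w.r.t. T
   all branches close; clash {D, ¬D} at x₀
2. Hence (¬((F ⊔ D)) ⊓ C) ⊑ (A ⊔ ¬E): entailed.

Yes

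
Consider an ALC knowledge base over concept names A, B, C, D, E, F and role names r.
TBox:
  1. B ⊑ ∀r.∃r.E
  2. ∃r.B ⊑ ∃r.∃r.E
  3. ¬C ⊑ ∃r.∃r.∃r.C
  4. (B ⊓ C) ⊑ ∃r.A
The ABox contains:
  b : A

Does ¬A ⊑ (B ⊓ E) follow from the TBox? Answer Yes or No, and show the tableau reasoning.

1. ¬A ⊑ (B ⊓ E)  ⇔  (¬A ⊓ (¬B ⊔ ¬E)) unsat w.r.t. T
   open: L(x₀) ⊇ {C, ¬A, ¬B, ∀r.¬B}
2. Hence ¬A ⊑ (B ⊓ E): not entailed.

No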